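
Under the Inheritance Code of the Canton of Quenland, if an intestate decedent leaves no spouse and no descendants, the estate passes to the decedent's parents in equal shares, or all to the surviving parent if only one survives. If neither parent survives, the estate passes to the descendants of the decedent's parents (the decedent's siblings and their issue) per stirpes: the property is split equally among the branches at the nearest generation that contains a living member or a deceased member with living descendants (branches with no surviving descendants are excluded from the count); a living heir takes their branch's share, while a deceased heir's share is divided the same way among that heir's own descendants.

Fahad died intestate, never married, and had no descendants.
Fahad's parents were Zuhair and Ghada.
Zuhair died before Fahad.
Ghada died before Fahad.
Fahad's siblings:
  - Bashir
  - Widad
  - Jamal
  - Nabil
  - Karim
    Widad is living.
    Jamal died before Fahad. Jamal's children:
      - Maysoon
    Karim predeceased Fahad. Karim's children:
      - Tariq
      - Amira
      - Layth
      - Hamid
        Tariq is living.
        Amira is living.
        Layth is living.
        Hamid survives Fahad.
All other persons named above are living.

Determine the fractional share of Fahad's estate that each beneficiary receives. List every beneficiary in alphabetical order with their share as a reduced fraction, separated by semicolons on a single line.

Amira 1/20; Bashir 1/5; Hamid 1/20; Layth 1/20; Maysoon 1/5; Nabil 1/5; Tariq 1/20; Widad 1/5

Neither parent survives and there are no descendants, so the estate passes to Fahad's siblings and their issue per stirpes.
The estate is divided into 5 equal shares of 1/5 among Bashir, Widad, Jamal, Nabil, Karim.
Bashir is living and takes 1/5.
Widad is living and takes 1/5.
Jamal predeceased; the 1/5 allotted to Jamal's branch passes to Jamal's issue by representation.
Maysoon is the sole taker at this level and receives the full 1/5.
Nabil is living and takes 1/5.
Karim predeceased; the 1/5 allotted to Karim's branch passes to Karim's issue by representation.
The 1/5 is divided into 4 equal shares of 1/20 among Tariq, Amira, Layth, Hamid.
Tariq is living and takes 1/20.
Amira is living and takes 1/20.
Layth is living and takes 1/20.
Hamid is living and takes 1/20.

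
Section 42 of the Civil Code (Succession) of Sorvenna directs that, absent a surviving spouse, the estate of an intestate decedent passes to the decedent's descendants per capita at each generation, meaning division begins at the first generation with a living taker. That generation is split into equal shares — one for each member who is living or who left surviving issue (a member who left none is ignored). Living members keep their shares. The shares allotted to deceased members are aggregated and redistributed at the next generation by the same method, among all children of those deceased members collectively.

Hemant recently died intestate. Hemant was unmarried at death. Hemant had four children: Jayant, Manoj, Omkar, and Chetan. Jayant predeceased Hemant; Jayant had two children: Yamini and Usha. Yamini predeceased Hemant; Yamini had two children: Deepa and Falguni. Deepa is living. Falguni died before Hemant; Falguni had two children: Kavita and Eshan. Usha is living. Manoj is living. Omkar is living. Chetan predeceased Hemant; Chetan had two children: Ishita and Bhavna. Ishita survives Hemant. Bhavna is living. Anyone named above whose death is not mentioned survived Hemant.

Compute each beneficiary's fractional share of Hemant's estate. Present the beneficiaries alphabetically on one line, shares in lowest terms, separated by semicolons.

There is no surviving spouse, so the entire estate passes to Hemant's descendants per capita at each generation.
At generation 1 (Jayant, Manoj, Omkar, Chetan) there are 4 shares of (1)/4 = 1/4 each.
Living: Manoj and Omkar — each takes 1/4.
Deceased: Jayant and Chetan. Their combined 1/2 is pooled and carried to generation 2.
At generation 2 (Yamini, Usha, Ishita, Bhavna) there are 4 shares of (1/2)/4 = 1/8 each.
Living: Usha, Ishita, and Bhavna — each takes 1/8.
Deceased: Yamini. That 1/8 share is carried to generation 3.
At generation 3 (Deepa, Falguni) there are 2 shares of (1/8)/2 = 1/16 each.
Living: Deepa — each takes 1/16.
Deceased: Falguni. That 1/16 share is carried to generation 4.
At generation 4 (Kavita, Eshan) there are 2 shares of (1/16)/2 = 1/32 each.
Living: Kavita and Eshan — each takes 1/32.

Bhavna 1/8; Deepa 1/16; Eshan 1/32; Ishita 1/8; Kavita 1/32; Manoj 1/4; Omkar 1/4; Usha 1/8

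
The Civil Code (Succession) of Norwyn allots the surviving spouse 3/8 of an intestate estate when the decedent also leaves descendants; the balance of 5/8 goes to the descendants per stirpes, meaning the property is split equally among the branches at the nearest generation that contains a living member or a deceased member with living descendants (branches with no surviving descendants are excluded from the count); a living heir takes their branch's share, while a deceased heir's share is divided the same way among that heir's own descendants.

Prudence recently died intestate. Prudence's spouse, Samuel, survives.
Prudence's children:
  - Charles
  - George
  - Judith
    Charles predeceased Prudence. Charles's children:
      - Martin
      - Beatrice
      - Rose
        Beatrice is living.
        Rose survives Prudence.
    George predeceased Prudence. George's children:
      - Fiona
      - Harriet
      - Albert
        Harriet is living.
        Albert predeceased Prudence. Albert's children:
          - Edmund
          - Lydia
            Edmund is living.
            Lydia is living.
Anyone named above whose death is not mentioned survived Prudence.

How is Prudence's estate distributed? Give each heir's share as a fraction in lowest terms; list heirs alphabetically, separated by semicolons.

Beatrice 5/72; Edmund 5/144; Fiona 5/72; Harriet 5/72; Judith 5/24; Lydia 5/144; Martin 5/72; Rose 5/72; Samuel 3/8

Samuel, as surviving spouse, takes 3/8.
The remaining 5/8 passes to Prudence's descendants per stirpes.
The 5/8 is divided into 3 equal shares of 5/24 among Charles, George, Judith.
Charles predeceased; the 5/24 allotted to Charles's branch passes to Charles's issue by representation.
The 5/24 is divided into 3 equal shares of 5/72 among Martin, Beatrice, Rose.
Martin is living and takes 5/72.
Beatrice is living and takes 5/72.
Rose is living and takes 5/72.
George predeceased; the 5/24 allotted to George's branch passes to George's issue by representation.
The 5/24 is divided into 3 equal shares of 5/72 among Fiona, Harriet, Albert.
Fiona is living and takes 5/72.
Harriet is living and takes 5/72.
Albert predeceased; the 5/72 allotted to Albert's branch passes to Albert's issue by representation.
The 5/72 is divided into 2 equal shares of 5/144 among Edmund, Lydia.
Edmund is living and takes 5/144.
Lydia is living and takes 5/144.
Judith is living and takes 5/24.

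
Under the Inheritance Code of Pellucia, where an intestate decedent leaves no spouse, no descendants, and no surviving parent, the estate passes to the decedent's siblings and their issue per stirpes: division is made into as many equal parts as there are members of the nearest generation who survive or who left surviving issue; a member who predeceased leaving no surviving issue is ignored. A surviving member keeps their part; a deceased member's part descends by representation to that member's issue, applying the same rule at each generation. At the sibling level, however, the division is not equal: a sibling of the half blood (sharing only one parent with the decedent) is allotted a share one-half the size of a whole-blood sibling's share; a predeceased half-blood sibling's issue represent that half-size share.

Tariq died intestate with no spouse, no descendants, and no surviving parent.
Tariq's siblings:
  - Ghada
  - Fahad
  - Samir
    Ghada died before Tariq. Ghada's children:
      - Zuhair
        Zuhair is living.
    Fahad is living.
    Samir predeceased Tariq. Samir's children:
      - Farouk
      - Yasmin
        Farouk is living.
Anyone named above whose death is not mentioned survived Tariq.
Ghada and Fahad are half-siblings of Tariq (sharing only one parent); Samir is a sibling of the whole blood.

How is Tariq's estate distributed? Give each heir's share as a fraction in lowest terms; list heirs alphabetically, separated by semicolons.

No spouse, descendants, or parent survives, so the estate passes to Tariq's siblings per stirpes.
Half-blood siblings count for one-half the weight of whole-blood siblings at the initial division.
Dividing 1 in proportion to weights (total weight 2): Ghada (weight 1/2) → 1/4; Fahad (weight 1/2) → 1/4; Samir (weight 1) → 1/2.
Ghada predeceased; the 1/4 allotted to Ghada's branch passes to Ghada's issue by representation.
Zuhair is the sole taker at this level and receives the full 1/4.
Fahad is living and takes 1/4.
Samir predeceased; the 1/2 allotted to Samir's branch passes to Samir's issue by representation.
The 1/2 is divided into 2 equal shares of 1/4 among Farouk, Yasmin.
Farouk is living and takes 1/4.
Yasmin is living and takes 1/4.

Fahad 1/4; Farouk 1/4; Yasmin 1/4; Zuhair 1/4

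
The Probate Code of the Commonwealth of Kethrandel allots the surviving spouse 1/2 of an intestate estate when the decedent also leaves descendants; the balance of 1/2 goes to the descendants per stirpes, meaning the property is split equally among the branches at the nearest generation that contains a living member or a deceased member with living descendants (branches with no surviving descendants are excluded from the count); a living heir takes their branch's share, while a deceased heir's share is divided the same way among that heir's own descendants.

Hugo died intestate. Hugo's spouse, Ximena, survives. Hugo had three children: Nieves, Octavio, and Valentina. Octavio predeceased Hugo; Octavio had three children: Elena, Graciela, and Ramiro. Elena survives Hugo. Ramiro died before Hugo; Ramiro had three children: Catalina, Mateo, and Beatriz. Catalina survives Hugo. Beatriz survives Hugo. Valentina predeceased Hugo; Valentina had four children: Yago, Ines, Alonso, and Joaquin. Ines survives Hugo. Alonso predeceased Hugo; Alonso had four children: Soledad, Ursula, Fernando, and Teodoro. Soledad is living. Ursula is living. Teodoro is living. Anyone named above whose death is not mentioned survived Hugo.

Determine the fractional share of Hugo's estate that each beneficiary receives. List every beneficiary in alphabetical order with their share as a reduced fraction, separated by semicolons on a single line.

Ximena, as surviving spouse, takes 1/2.
The remaining 1/2 passes to Hugo's descendants per stirpes.
The 1/2 is divided into 3 equal shares of 1/6 among Nieves, Octavio, Valentina.
Nieves is living and takes 1/6.
Octavio predeceased; the 1/6 allotted to Octavio's branch passes to Octavio's issue by representation.
The 1/6 is divided into 3 equal shares of 1/18 among Elena, Graciela, Ramiro.
Elena is living and takes 1/18.
Graciela is living and takes 1/18.
Ramiro predeceased; the 1/18 allotted to Ramiro's branch passes to Ramiro's issue by representation.
The 1/18 is divided into 3 equal shares of 1/54 among Catalina, Mateo, Beatriz.
Catalina is living and takes 1/54.
Mateo is living and takes 1/54.
Beatriz is living and takes 1/54.
Valentina predeceased; the 1/6 allotted to Valentina's branch passes to Valentina's issue by representation.
The 1/6 is divided into 4 equal shares of 1/24 among Yago, Ines, Alonso, Joaquin.
Yago is living and takes 1/24.
Ines is living and takes 1/24.
Alonso predeceased; the 1/24 allotted to Alonso's branch passes to Alonso's issue by representation.
The 1/24 is divided into 4 equal shares of 1/96 among Soledad, Ursula, Fernando, Teodoro.
Soledad is living and takes 1/96.
Ursula is living and takes 1/96.
Fernando is living and takes 1/96.
Teodoro is living and takes 1/96.
Joaquin is living and takes 1/24.

Beatriz 1/54; Catalina 1/54; Elena 1/18; Fernando 1/96; Graciela 1/18; Ines 1/24; Joaquin 1/24; Mateo 1/54; Nieves 1/6; Soledad 1/96; Teodoro 1/96; Ursula 1/96; Ximena 1/2; Yago 1/24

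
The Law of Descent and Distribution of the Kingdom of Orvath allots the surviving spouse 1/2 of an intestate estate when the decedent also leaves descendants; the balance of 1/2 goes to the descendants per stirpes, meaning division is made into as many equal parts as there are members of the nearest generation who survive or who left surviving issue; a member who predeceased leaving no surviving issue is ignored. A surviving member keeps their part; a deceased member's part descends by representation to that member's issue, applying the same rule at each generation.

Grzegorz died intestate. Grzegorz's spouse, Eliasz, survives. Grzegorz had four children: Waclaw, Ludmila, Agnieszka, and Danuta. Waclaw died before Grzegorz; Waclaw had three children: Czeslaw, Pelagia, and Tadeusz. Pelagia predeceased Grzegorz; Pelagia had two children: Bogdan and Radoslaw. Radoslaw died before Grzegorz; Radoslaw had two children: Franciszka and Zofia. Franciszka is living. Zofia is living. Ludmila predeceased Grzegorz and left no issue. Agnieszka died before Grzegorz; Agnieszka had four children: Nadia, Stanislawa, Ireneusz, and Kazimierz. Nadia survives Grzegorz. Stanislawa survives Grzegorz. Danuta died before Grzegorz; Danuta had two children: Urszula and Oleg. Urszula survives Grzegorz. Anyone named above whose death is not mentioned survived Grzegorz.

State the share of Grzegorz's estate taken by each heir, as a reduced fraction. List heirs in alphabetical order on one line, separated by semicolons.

Bogdan 1/36; Czeslaw 1/18; Eliasz 1/2; Franciszka 1/72; Ireneusz 1/24; Kazimierz 1/24; Nadia 1/24; Oleg 1/12; Stanislawa 1/24; Tadeusz 1/18; Urszula 1/12; Zofia 1/72

Eliasz, as surviving spouse, takes 1/2.
The remaining 1/2 passes to Grzegorz's descendants per stirpes.
Ludmila left no surviving issue, so that branch lapses and is disregarded.
The 1/2 is divided into 3 equal shares of 1/6 among Waclaw, Agnieszka, Danuta.
Waclaw predeceased; the 1/6 allotted to Waclaw's branch passes to Waclaw's issue by representation.
The 1/6 is divided into 3 equal shares of 1/18 among Czeslaw, Pelagia, Tadeusz.
Czeslaw is living and takes 1/18.
Pelagia predeceased; the 1/18 allotted to Pelagia's branch passes to Pelagia's issue by representation.
The 1/18 is divided into 2 equal shares of 1/36 among Bogdan, Radoslaw.
Bogdan is living and takes 1/36.
Radoslaw predeceased; the 1/36 allotted to Radoslaw's branch passes to Radoslaw's issue by representation.
The 1/36 is divided into 2 equal shares of 1/72 among Franciszka, Zofia.
Franciszka is living and takes 1/72.
Zofia is living and takes 1/72.
Tadeusz is living and takes 1/18.
Agnieszka predeceased; the 1/6 allotted to Agnieszka's branch passes to Agnieszka's issue by representation.
The 1/6 is divided into 4 equal shares of 1/24 among Nadia, Stanislawa, Ireneusz, Kazimierz.
Nadia is living and takes 1/24.
Stanislawa is living and takes 1/24.
Ireneusz is living and takes 1/24.
Kazimierz is living and takes 1/24.
Danuta predeceased; the 1/6 allotted to Danuta's branch passes to Danuta's issue by representation.
The 1/6 is divided into 2 equal shares of 1/12 among Urszula, Oleg.
Urszula is living and takes 1/12.
Oleg is living and takes 1/12.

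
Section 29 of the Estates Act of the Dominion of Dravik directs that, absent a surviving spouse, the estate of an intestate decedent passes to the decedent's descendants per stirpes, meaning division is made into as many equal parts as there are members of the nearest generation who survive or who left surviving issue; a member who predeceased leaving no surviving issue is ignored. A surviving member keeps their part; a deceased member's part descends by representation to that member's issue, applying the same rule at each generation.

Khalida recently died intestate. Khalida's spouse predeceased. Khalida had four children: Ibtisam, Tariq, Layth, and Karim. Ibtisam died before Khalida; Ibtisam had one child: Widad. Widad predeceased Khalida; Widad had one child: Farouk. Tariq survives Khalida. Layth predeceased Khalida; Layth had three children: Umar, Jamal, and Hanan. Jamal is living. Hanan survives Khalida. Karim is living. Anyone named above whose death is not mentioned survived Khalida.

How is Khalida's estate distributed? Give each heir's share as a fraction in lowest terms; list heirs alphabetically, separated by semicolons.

There is no surviving spouse, so the entire estate passes to Khalida's descendants per stirpes.
The estate is divided into 4 equal shares of 1/4 among Ibtisam, Tariq, Layth, Karim.
Ibtisam predeceased; the 1/4 allotted to Ibtisam's branch passes to Ibtisam's issue by representation.
Widad's line is the sole branch at this level, so the full 1/4 passes to Widad's issue by representation.
Farouk is the sole taker at this level and receives the full 1/4.
Tariq is living and takes 1/4.
Layth predeceased; the 1/4 allotted to Layth's branch passes to Layth's issue by representation.
The 1/4 is divided into 3 equal shares of 1/12 among Umar, Jamal, Hanan.
Umar is living and takes 1/12.
Jamal is living and takes 1/12.
Hanan is living and takes 1/12.
Karim is living and takes 1/4.

Farouk 1/4; Hanan 1/12; Jamal 1/12; Karim 1/4; Tariq 1/4; Umar 1/12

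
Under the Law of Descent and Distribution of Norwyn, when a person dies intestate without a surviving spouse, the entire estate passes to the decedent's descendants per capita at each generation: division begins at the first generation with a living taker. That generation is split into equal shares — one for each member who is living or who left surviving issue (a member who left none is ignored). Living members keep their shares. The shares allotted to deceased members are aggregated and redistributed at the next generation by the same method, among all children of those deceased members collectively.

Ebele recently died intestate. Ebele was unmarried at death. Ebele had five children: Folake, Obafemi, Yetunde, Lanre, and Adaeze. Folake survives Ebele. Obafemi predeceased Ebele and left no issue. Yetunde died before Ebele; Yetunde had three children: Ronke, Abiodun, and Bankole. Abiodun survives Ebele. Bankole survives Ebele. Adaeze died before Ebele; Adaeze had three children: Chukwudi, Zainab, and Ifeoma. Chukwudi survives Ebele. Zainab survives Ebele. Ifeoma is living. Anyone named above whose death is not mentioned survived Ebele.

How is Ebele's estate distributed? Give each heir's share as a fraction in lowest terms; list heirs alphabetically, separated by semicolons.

There is no surviving spouse, so the entire estate passes to Ebele's descendants per capita at each generation.
At generation 1 (Folake, Yetunde, Lanre, Adaeze) there are 4 shares of (1)/4 = 1/4 each.
Living: Folake and Lanre — each takes 1/4.
Deceased: Yetunde and Adaeze. Their combined 1/2 is pooled and carried to generation 2.
At generation 2 (Ronke, Abiodun, Bankole, Chukwudi, Zainab, Ifeoma) there are 6 shares of (1/2)/6 = 1/12 each.
Living: Ronke, Abiodun, Bankole, Chukwudi, Zainab, and Ifeoma — each takes 1/12.

Abiodun 1/12; Bankole 1/12; Chukwudi 1/12; Folake 1/4; Ifeoma 1/12; Lanre 1/4; Ronke 1/12; Zainab 1/12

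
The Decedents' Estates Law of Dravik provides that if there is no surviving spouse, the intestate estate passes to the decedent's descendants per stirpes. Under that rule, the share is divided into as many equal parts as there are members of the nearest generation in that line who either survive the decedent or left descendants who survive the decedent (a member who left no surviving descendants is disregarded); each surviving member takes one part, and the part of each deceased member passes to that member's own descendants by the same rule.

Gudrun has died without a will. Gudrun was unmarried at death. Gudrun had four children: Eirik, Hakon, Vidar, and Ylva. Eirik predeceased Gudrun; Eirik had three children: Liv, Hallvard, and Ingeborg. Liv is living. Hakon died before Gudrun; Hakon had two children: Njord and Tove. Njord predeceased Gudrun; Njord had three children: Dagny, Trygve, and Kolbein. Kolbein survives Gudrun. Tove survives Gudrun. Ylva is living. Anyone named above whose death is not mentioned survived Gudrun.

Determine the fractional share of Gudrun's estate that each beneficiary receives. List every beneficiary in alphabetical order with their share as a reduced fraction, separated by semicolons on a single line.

Dagny 1/24; Hallvard 1/12; Ingeborg 1/12; Kolbein 1/24; Liv 1/12; Tove 1/8; Trygve 1/24; Vidar 1/4; Ylva 1/4

There is no surviving spouse, so the entire estate passes to Gudrun's descendants per stirpes.
The estate is divided into 4 equal shares of 1/4 among Eirik, Hakon, Vidar, Ylva.
Eirik predeceased; the 1/4 allotted to Eirik's branch passes to Eirik's issue by representation.
The 1/4 is divided into 3 equal shares of 1/12 among Liv, Hallvard, Ingeborg.
Liv is living and takes 1/12.
Hallvard is living and takes 1/12.
Ingeborg is living and takes 1/12.
Hakon predeceased; the 1/4 allotted to Hakon's branch passes to Hakon's issue by representation.
The 1/4 is divided into 2 equal shares of 1/8 among Njord, Tove.
Njord predeceased; the 1/8 allotted to Njord's branch passes to Njord's issue by representation.
The 1/8 is divided into 3 equal shares of 1/24 among Dagny, Trygve, Kolbein.
Dagny is living and takes 1/24.
Trygve is living and takes 1/24.
Kolbein is living and takes 1/24.
Tove is living and takes 1/8.
Vidar is living and takes 1/4.
Ylva is living and takes 1/4.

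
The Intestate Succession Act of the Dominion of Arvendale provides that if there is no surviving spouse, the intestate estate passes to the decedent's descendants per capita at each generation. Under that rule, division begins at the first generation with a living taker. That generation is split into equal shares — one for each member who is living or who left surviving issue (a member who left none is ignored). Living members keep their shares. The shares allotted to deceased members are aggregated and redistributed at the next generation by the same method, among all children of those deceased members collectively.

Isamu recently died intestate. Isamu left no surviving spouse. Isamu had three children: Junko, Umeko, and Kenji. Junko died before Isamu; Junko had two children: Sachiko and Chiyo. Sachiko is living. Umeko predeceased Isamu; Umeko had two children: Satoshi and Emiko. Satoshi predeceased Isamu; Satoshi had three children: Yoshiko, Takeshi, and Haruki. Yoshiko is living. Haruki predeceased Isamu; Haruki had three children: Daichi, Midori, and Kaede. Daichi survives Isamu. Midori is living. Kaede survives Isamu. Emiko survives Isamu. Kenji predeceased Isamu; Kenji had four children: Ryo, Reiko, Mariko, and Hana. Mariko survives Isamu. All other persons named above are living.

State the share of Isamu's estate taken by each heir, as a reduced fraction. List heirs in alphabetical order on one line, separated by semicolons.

There is no surviving spouse, so the entire estate passes to Isamu's descendants per capita at each generation.
No one at generation 1 (Junko, Umeko, Kenji) is living; moving to the next generation.
At generation 2 (Sachiko, Chiyo, Satoshi, Emiko, Ryo, Reiko, Mariko, Hana) there are 8 shares of (1)/8 = 1/8 each.
Living: Sachiko, Chiyo, Emiko, Ryo, Reiko, Mariko, and Hana — each takes 1/8.
Deceased: Satoshi. That 1/8 share is carried to generation 3.
At generation 3 (Yoshiko, Takeshi, Haruki) there are 3 shares of (1/8)/3 = 1/24 each.
Living: Yoshiko and Takeshi — each takes 1/24.
Deceased: Haruki. That 1/24 share is carried to generation 4.
At generation 4 (Daichi, Midori, Kaede) there are 3 shares of (1/24)/3 = 1/72 each.
Living: Daichi, Midori, and Kaede — each takes 1/72.

Chiyo 1/8; Daichi 1/72; Emiko 1/8; Hana 1/8; Kaede 1/72; Mariko 1/8; Midori 1/72; Reiko 1/8; Ryo 1/8; Sachiko 1/8; Takeshi 1/24; Yoshiko 1/24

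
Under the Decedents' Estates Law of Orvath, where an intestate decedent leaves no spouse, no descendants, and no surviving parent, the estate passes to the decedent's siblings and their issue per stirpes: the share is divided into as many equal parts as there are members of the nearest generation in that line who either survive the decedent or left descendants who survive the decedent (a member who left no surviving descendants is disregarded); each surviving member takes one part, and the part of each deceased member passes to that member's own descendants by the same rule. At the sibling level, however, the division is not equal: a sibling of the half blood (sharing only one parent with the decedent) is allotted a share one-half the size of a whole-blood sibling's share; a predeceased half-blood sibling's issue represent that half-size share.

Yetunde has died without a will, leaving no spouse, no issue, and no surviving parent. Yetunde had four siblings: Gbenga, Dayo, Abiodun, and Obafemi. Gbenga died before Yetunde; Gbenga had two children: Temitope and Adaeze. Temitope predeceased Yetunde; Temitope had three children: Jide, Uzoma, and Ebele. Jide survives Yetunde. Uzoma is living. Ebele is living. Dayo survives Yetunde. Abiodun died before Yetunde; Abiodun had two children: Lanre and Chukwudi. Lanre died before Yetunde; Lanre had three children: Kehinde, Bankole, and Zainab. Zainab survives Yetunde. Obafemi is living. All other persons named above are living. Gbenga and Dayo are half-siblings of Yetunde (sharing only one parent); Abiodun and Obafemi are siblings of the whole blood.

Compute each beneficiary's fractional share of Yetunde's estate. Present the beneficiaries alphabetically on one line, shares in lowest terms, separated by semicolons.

Adaeze 1/12; Bankole 1/18; Chukwudi 1/6; Dayo 1/6; Ebele 1/36; Jide 1/36; Kehinde 1/18; Obafemi 1/3; Uzoma 1/36; Zainab 1/18

No spouse, descendants, or parent survives, so the estate passes to Yetunde's siblings per stirpes.
Half-blood siblings count for one-half the weight of whole-blood siblings at the initial division.
Dividing 1 in proportion to weights (total weight 3): Gbenga (weight 1/2) → 1/6; Dayo (weight 1/2) → 1/6; Abiodun (weight 1) → 1/3; Obafemi (weight 1) → 1/3.
Gbenga predeceased; the 1/6 allotted to Gbenga's branch passes to Gbenga's issue by representation.
The 1/6 is divided into 2 equal shares of 1/12 among Temitope, Adaeze.
Temitope predeceased; the 1/12 allotted to Temitope's branch passes to Temitope's issue by representation.
The 1/12 is divided into 3 equal shares of 1/36 among Jide, Uzoma, Ebele.
Jide is living and takes 1/36.
Uzoma is living and takes 1/36.
Ebele is living and takes 1/36.
Adaeze is living and takes 1/12.
Dayo is living and takes 1/6.
Abiodun predeceased; the 1/3 allotted to Abiodun's branch passes to Abiodun's issue by representation.
The 1/3 is divided into 2 equal shares of 1/6 among Lanre, Chukwudi.
Lanre predeceased; the 1/6 allotted to Lanre's branch passes to Lanre's issue by representation.
The 1/6 is divided into 3 equal shares of 1/18 among Kehinde, Bankole, Zainab.
Kehinde is living and takes 1/18.
Bankole is living and takes 1/18.
Zainab is living and takes 1/18.
Chukwudi is living and takes 1/6.
Obafemi is living and takes 1/3.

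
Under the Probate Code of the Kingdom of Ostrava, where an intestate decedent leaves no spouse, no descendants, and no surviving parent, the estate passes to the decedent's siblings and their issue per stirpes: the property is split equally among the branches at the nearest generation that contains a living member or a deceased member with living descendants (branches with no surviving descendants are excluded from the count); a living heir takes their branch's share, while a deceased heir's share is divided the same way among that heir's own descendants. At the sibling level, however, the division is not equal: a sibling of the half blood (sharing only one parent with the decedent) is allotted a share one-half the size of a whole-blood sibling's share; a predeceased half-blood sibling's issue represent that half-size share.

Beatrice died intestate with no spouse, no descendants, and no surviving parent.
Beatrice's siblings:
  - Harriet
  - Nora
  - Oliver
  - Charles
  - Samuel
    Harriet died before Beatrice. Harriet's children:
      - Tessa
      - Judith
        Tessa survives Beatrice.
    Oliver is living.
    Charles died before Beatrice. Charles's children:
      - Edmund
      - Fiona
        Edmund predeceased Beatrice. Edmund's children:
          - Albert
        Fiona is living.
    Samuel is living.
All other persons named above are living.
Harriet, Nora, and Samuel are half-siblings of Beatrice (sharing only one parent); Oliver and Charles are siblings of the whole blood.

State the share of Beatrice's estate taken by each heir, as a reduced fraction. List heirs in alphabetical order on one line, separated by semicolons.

No spouse, descendants, or parent survives, so the estate passes to Beatrice's siblings per stirpes.
Half-blood siblings count for one-half the weight of whole-blood siblings at the initial division.
Dividing 1 in proportion to weights (total weight 7/2): Harriet (weight 1/2) → 1/7; Nora (weight 1/2) → 1/7; Oliver (weight 1) → 2/7; Charles (weight 1) → 2/7; Samuel (weight 1/2) → 1/7.
Harriet predeceased; the 1/7 allotted to Harriet's branch passes to Harriet's issue by representation.
The 1/7 is divided into 2 equal shares of 1/14 among Tessa, Judith.
Tessa is living and takes 1/14.
Judith is living and takes 1/14.
Nora is living and takes 1/7.
Oliver is living and takes 2/7.
Charles predeceased; the 2/7 allotted to Charles's branch passes to Charles's issue by representation.
The 2/7 is divided into 2 equal shares of 1/7 among Edmund, Fiona.
Edmund predeceased; the 1/7 allotted to Edmund's branch passes to Edmund's issue by representation.
Albert is the sole taker at this level and receives the full 1/7.
Fiona is living and takes 1/7.
Samuel is living and takes 1/7.

Albert 1/7; Fiona 1/7; Judith 1/14; Nora 1/7; Oliver 2/7; Samuel 1/7; Tessa 1/14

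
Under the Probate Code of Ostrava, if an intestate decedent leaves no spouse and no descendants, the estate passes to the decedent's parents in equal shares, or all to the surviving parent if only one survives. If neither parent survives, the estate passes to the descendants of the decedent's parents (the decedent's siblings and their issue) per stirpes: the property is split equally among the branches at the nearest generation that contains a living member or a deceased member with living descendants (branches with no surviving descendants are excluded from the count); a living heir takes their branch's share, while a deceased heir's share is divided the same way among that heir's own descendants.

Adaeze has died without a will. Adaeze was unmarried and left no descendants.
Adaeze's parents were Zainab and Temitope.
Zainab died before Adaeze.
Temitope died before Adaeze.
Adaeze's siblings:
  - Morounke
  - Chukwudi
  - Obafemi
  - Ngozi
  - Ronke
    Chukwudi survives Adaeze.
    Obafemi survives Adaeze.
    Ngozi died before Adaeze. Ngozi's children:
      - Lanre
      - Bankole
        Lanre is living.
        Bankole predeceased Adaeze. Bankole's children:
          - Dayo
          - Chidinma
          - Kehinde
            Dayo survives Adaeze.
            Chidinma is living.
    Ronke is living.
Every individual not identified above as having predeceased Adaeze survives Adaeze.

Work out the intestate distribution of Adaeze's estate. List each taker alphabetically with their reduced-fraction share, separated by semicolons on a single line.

Neither parent survives and there are no descendants, so the estate passes to Adaeze's siblings and their issue per stirpes.
The estate is divided into 5 equal shares of 1/5 among Morounke, Chukwudi, Obafemi, Ngozi, Ronke.
Morounke is living and takes 1/5.
Chukwudi is living and takes 1/5.
Obafemi is living and takes 1/5.
Ngozi predeceased; the 1/5 allotted to Ngozi's branch passes to Ngozi's issue by representation.
The 1/5 is divided into 2 equal shares of 1/10 among Lanre, Bankole.
Lanre is living and takes 1/10.
Bankole predeceased; the 1/10 allotted to Bankole's branch passes to Bankole's issue by representation.
The 1/10 is divided into 3 equal shares of 1/30 among Dayo, Chidinma, Kehinde.
Dayo is living and takes 1/30.
Chidinma is living and takes 1/30.
Kehinde is living and takes 1/30.
Ronke is living and takes 1/5.

Chidinma 1/30; Chukwudi 1/5; Dayo 1/30; Kehinde 1/30; Lanre 1/10; Morounke 1/5; Obafemi 1/5; Ronke 1/5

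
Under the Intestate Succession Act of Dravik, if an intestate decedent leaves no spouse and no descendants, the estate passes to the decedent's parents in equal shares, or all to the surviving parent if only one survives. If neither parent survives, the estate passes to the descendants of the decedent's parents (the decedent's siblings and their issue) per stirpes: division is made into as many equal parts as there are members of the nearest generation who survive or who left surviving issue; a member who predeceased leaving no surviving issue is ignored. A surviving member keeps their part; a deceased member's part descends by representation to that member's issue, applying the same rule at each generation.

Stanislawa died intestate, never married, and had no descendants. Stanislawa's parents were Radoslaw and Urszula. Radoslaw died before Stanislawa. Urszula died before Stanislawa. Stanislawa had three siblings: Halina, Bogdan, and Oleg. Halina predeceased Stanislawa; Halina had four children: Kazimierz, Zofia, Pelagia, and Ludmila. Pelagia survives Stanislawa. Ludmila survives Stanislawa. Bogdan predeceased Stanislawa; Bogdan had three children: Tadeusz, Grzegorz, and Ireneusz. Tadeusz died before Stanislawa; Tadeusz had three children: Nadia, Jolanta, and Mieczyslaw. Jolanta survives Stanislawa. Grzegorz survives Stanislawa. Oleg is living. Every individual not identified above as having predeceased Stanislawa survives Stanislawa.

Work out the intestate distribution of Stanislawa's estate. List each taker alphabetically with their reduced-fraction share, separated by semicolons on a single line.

Neither parent survives and there are no descendants, so the estate passes to Stanislawa's siblings and their issue per stirpes.
The estate is divided into 3 equal shares of 1/3 among Halina, Bogdan, Oleg.
Halina predeceased; the 1/3 allotted to Halina's branch passes to Halina's issue by representation.
The 1/3 is divided into 4 equal shares of 1/12 among Kazimierz, Zofia, Pelagia, Ludmila.
Kazimierz is living and takes 1/12.
Zofia is living and takes 1/12.
Pelagia is living and takes 1/12.
Ludmila is living and takes 1/12.
Bogdan predeceased; the 1/3 allotted to Bogdan's branch passes to Bogdan's issue by representation.
The 1/3 is divided into 3 equal shares of 1/9 among Tadeusz, Grzegorz, Ireneusz.
Tadeusz predeceased; the 1/9 allotted to Tadeusz's branch passes to Tadeusz's issue by representation.
The 1/9 is divided into 3 equal shares of 1/27 among Nadia, Jolanta, Mieczyslaw.
Nadia is living and takes 1/27.
Jolanta is living and takes 1/27.
Mieczyslaw is living and takes 1/27.
Grzegorz is living and takes 1/9.
Ireneusz is living and takes 1/9.
Oleg is living and takes 1/3.

Grzegorz 1/9; Ireneusz 1/9; Jolanta 1/27; Kazimierz 1/12; Ludmila 1/12; Mieczyslaw 1/27; Nadia 1/27; Oleg 1/3; Pelagia 1/12; Zofia 1/12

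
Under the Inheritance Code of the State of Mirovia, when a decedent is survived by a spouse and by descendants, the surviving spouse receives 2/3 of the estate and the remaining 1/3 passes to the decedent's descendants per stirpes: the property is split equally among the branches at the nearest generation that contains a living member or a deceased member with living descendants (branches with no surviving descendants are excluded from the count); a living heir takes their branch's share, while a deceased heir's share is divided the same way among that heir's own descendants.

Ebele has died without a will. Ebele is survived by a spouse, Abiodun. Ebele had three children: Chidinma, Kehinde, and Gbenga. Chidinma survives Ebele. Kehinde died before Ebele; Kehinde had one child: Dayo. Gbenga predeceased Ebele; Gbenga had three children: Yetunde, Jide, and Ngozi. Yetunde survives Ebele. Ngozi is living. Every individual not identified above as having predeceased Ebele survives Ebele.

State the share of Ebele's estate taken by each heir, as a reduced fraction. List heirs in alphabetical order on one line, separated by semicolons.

Abiodun 2/3; Chidinma 1/9; Dayo 1/9; Jide 1/27; Ngozi 1/27; Yetunde 1/27

Abiodun, as surviving spouse, takes 2/3.
The remaining 1/3 passes to Ebele's descendants per stirpes.
The 1/3 is divided into 3 equal shares of 1/9 among Chidinma, Kehinde, Gbenga.
Chidinma is living and takes 1/9.
Kehinde predeceased; the 1/9 allotted to Kehinde's branch passes to Kehinde's issue by representation.
Dayo is the sole taker at this level and receives the full 1/9.
Gbenga predeceased; the 1/9 allotted to Gbenga's branch passes to Gbenga's issue by representation.
The 1/9 is divided into 3 equal shares of 1/27 among Yetunde, Jide, Ngozi.
Yetunde is living and takes 1/27.
Jide is living and takes 1/27.
Ngozi is living and takes 1/27.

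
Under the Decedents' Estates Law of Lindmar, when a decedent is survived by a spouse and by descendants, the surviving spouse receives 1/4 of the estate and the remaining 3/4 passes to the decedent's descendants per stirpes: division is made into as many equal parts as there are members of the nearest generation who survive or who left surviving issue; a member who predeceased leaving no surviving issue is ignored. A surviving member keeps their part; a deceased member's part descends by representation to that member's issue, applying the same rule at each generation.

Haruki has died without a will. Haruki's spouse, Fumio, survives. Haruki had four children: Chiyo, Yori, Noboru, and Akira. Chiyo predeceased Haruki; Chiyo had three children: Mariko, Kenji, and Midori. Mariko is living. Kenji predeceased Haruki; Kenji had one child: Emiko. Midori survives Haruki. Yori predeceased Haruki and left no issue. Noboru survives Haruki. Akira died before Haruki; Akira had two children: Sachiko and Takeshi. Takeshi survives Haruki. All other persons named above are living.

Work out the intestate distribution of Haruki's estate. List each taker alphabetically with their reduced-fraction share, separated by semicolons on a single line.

Emiko 1/12; Fumio 1/4; Mariko 1/12; Midori 1/12; Noboru 1/4; Sachiko 1/8; Takeshi 1/8

Fumio, as surviving spouse, takes 1/4.
The remaining 3/4 passes to Haruki's descendants per stirpes.
Yori left no surviving issue, so that branch lapses and is disregarded.
The 3/4 is divided into 3 equal shares of 1/4 among Chiyo, Noboru, Akira.
Chiyo predeceased; the 1/4 allotted to Chiyo's branch passes to Chiyo's issue by representation.
The 1/4 is divided into 3 equal shares of 1/12 among Mariko, Kenji, Midori.
Mariko is living and takes 1/12.
Kenji predeceased; the 1/12 allotted to Kenji's branch passes to Kenji's issue by representation.
Emiko is the sole taker at this level and receives the full 1/12.
Midori is living and takes 1/12.
Noboru is living and takes 1/4.
Akira predeceased; the 1/4 allotted to Akira's branch passes to Akira's issue by representation.
The 1/4 is divided into 2 equal shares of 1/8 among Sachiko, Takeshi.
Sachiko is living and takes 1/8.
Takeshi is living and takes 1/8.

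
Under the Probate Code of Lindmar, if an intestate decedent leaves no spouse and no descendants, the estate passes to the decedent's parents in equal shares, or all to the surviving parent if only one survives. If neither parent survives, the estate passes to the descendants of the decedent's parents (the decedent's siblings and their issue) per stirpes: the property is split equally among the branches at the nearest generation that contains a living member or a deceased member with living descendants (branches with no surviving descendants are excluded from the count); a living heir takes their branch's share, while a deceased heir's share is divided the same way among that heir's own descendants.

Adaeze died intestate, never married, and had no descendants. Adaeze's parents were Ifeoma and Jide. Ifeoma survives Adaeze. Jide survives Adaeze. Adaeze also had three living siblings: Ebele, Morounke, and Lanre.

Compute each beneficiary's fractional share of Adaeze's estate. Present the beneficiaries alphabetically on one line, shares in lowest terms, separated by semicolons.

Both parents survive, so Ifeoma and Jide each take 1/2. The siblings take nothing because a surviving parent has priority.

Ifeoma 1/2; Jide 1/2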